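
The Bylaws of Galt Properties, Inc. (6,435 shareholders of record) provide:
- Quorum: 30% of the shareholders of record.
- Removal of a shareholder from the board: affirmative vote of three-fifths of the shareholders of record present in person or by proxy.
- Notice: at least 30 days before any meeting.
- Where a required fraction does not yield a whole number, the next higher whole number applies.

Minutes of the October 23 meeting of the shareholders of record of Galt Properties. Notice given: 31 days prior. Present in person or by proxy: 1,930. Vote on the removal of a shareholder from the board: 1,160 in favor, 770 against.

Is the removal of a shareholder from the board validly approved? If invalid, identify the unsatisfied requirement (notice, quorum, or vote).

Invalid — quorum requirement not satisfied.

Notice: 31 days given; 30 required. Satisfied.
Quorum: 30% of 6,435 = 1,930.50, rounded up to 1,931; 1,930 present. Not satisfied.
Vote: requires three-fifths of those present (1,930); 3/5 of 1930 = 1158, so 1,158 needed; 1,160 in favor. Satisfied.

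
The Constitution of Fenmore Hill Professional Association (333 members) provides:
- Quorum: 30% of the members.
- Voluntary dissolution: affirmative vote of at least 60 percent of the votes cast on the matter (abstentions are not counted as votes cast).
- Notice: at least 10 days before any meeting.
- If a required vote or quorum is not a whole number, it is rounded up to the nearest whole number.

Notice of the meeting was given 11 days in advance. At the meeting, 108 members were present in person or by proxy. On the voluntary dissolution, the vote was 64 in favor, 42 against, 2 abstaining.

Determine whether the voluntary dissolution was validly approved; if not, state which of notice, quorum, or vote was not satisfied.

Notice: 11 days given; 10 required. Satisfied.
Quorum: 30% of 333 = 99.90, rounded up to 100; 108 present. Satisfied.
Vote: requires three-fifths of the votes cast (108 − 2 abstaining = 106); 3/5 of 106 = 63.60, rounded up to 64, so 64 needed; 64 in favor. Satisfied.

Valid — all requirements satisfied.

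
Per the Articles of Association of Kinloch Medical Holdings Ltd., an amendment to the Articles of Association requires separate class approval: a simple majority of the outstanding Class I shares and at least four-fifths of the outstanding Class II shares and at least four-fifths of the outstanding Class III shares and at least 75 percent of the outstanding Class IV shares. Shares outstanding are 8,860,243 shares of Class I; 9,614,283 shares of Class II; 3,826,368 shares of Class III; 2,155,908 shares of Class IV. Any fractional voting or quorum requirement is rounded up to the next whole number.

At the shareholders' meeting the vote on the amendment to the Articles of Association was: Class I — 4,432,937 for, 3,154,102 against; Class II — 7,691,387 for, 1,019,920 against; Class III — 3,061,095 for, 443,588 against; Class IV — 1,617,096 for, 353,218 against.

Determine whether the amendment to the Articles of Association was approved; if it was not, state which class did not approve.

Not approved — the Class II shares did not give the required vote.

Class I: a majority of 8860243 is 4430122; 4,430,122 required, 4,432,937 in favor — approved.
Class II: 4/5 of 9614283 = 7691426.40, rounded up to 7691427; 7,691,427 required, 7,691,387 in favor — not approved.
Class III: 4/5 of 3826368 = 3061094.40, rounded up to 3061095; 3,061,095 required, 3,061,095 in favor — approved.
Class IV: 3/4 of 2155908 = 1616931; 1,616,931 required, 1,617,096 in favor — approved.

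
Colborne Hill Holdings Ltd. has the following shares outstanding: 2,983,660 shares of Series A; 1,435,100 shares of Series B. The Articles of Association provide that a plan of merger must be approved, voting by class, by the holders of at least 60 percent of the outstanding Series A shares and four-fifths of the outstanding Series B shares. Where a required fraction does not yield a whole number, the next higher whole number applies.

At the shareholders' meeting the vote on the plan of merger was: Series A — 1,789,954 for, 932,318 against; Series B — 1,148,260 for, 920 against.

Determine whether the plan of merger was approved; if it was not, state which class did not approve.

Series A: 3/5 of 2983660 = 1790196; 1,790,196 required, 1,789,954 in favor — not approved.
Series B: 4/5 of 1435100 = 1148080; 1,148,080 required, 1,148,260 in favor — approved.

Not approved — the Series A shares did not give the required vote.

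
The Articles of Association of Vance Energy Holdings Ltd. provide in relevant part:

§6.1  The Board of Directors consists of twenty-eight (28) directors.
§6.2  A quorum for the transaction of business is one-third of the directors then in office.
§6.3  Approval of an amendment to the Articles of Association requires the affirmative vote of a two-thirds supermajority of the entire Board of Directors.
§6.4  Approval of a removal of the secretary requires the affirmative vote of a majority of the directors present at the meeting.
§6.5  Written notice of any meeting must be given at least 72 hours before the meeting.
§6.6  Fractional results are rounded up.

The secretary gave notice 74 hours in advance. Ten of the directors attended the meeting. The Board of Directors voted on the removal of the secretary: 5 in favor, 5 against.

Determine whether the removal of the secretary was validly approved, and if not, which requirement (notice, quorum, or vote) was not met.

Invalid — vote requirement not satisfied.

Notice: 74 hours given; 72 required (74 ≥ 72). Satisfied.
Quorum: 10 present; quorum is 10. Satisfied.
Vote: the removal of the secretary requires a majority of the directors present (10). A majority of 10 is 6, so 6 affirmative votes are needed; 5 voted in favor. Not satisfied.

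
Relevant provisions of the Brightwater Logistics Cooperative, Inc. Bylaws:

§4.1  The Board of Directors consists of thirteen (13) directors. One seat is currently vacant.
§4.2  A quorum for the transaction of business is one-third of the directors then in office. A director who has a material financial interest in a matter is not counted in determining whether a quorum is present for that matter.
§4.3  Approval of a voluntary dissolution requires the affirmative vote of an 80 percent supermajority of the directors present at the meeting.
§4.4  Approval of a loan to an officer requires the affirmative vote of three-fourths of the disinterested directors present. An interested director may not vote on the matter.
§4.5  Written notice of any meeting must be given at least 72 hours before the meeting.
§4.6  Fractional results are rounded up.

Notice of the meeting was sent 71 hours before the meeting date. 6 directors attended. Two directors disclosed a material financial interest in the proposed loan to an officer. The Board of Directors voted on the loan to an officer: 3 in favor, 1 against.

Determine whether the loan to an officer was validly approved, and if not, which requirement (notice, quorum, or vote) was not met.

Notice: 71 hours given; 72 required (71 < 72). Not satisfied.
Quorum: 6 present, but the 2 interested directors do not count, leaving 4. Quorum is 4. Satisfied.
Vote: the loan to an officer requires three-fourths of the disinterested directors present (6 − 2 = 4). 3/4 of 4 = 3, so 3 affirmative votes are needed; 3 voted in favor. Satisfied.

Invalid — notice requirement not satisfied.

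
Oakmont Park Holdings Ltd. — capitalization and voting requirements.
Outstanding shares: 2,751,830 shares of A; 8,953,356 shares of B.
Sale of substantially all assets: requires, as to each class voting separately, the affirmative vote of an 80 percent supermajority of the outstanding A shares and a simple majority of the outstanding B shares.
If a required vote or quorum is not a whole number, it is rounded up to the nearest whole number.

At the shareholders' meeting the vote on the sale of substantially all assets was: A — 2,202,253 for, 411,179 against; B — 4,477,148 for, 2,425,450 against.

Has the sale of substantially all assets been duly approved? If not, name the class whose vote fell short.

A: 4/5 of 2751830 = 2201464; 2,201,464 required, 2,202,253 in favor — approved.
B: a majority of 8953356 is 4476679; 4,476,679 required, 4,477,148 in favor — approved.

Approved — every class gave the required vote.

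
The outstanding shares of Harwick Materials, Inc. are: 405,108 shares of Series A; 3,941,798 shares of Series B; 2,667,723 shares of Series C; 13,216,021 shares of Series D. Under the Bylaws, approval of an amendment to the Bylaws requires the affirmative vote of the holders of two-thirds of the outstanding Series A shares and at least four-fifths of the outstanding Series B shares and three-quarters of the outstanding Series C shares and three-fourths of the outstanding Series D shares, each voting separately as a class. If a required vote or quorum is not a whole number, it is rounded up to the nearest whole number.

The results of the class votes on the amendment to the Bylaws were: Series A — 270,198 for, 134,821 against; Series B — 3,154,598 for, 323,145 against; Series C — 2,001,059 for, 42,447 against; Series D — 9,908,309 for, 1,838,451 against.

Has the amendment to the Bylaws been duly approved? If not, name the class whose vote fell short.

Not approved — the Series D shares did not give the required vote.

Series A: 2/3 of 405108 = 270072; 270,072 required, 270,198 in favor — approved.
Series B: 4/5 of 3941798 = 3153438.40, rounded up to 3153439; 3,153,439 required, 3,154,598 in favor — approved.
Series C: 3/4 of 2667723 = 2000792.25, rounded up to 2000793; 2,000,793 required, 2,001,059 in favor — approved.
Series D: 3/4 of 13216021 = 9912015.75, rounded up to 9912016; 9,912,016 required, 9,908,309 in favor — not approved.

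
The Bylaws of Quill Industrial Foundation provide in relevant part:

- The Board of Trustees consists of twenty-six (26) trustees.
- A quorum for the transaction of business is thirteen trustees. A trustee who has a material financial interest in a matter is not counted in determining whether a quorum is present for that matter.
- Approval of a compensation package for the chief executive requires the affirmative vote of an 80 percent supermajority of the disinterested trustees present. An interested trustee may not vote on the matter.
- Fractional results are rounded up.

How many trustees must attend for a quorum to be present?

The quorum is fixed at 13.

13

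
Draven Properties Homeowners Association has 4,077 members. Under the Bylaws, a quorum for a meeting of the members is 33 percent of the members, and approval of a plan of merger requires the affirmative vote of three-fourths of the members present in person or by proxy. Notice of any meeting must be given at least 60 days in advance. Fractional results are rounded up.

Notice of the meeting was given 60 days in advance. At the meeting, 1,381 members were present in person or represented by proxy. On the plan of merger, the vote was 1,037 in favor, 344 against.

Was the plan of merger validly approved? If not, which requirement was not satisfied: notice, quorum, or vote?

Notice: 60 days given; 60 required. Satisfied.
Quorum: 33% of 4,077 = 1,345.41, rounded up to 1,346; 1,381 present. Satisfied.
Vote: requires three-fourths of those present (1,381); 3/4 of 1381 = 1035.75, rounded up to 1036, so 1,036 needed; 1,037 in favor. Satisfied.

Valid — all requirements satisfied.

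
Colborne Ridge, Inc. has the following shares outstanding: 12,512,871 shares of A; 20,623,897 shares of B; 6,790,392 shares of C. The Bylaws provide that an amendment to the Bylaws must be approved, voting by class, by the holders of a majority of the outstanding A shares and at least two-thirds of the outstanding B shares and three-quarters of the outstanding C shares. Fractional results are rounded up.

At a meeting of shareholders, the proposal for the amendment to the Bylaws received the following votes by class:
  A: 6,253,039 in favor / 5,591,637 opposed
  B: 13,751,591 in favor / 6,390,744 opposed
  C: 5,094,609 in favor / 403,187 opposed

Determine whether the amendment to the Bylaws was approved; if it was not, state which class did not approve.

Not approved — the A shares did not give the required vote.

A: a majority of 12512871 is 6256436; 6,256,436 required, 6,253,039 in favor — not approved.
B: 2/3 of 20623897 = 13749264.67, rounded up to 13749265; 13,749,265 required, 13,751,591 in favor — approved.
C: 3/4 of 6790392 = 5092794; 5,092,794 required, 5,094,609 in favor — approved.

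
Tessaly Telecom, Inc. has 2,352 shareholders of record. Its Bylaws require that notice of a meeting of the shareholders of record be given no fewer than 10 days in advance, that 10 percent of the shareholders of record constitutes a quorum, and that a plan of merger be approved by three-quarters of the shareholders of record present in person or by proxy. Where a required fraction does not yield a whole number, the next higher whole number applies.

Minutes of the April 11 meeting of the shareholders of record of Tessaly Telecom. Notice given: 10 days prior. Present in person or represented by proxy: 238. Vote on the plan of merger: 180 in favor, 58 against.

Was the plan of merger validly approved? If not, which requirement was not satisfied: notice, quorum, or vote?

Valid — all requirements satisfied.

Notice: 10 days given; 10 required. Satisfied.
Quorum: 10% of 2,352 = 235.20, rounded up to 236; 238 present. Satisfied.
Vote: requires three-fourths of those present (238); 3/4 of 238 = 178.50, rounded up to 179, so 179 needed; 180 in favor. Satisfied.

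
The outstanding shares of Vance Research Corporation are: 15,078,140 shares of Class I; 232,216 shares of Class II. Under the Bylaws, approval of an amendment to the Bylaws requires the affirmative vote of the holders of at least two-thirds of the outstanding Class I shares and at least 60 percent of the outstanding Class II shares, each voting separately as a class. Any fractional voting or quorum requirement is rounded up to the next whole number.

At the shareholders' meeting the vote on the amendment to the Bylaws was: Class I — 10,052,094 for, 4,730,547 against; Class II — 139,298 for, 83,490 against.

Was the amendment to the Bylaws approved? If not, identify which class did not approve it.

Class I: 2/3 of 15078140 = 10052093.33, rounded up to 10052094; 10,052,094 required, 10,052,094 in favor — approved.
Class II: 3/5 of 232216 = 139329.60, rounded up to 139330; 139,330 required, 139,298 in favor — not approved.

Not approved — the Class II shares did not give the required vote.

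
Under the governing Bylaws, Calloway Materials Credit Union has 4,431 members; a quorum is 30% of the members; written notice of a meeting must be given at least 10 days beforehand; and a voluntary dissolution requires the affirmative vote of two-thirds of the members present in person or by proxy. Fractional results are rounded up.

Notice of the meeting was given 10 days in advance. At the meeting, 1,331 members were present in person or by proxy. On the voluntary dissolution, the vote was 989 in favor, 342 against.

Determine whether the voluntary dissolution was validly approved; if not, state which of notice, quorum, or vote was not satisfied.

Notice: 10 days given; 10 required. Satisfied.
Quorum: 30% of 4,431 = 1,329.30, rounded up to 1,330; 1,331 present. Satisfied.
Vote: requires two-thirds of those present (1,331); 2/3 of 1331 = 887.33, rounded up to 888, so 888 needed; 989 in favor. Satisfied.

Valid — all requirements satisfied.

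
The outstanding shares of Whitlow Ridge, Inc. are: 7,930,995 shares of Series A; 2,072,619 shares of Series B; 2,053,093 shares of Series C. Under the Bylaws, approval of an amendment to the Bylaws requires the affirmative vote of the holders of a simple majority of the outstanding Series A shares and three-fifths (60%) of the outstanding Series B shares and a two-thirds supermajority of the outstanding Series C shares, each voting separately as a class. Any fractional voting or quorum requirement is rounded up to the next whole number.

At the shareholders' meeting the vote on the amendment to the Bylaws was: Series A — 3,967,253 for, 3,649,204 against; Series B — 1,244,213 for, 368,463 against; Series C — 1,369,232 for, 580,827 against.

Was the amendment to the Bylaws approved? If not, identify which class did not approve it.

Series A: a majority of 7930995 is 3965498; 3,965,498 required, 3,967,253 in favor — approved.
Series B: 3/5 of 2072619 = 1243571.40, rounded up to 1243572; 1,243,572 required, 1,244,213 in favor — approved.
Series C: 2/3 of 2053093 = 1368728.67, rounded up to 1368729; 1,368,729 required, 1,369,232 in favor — approved.

Approved — every class gave the required vote.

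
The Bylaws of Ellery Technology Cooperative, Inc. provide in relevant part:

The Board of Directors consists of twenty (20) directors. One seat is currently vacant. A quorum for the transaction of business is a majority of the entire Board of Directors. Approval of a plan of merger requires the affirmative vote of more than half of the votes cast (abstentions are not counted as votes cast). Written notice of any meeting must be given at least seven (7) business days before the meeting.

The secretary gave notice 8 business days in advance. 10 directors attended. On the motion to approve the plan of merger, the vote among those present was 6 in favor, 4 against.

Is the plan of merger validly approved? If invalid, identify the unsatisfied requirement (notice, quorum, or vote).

Invalid — quorum requirement not satisfied.

Notice: 8 business days given; 7 required (8 ≥ 7). Satisfied.
Quorum: 10 present; quorum is 11. Not satisfied.
Vote: the plan of merger requires a majority of the votes cast (10). A majority of 10 is 6, so 6 affirmative votes are needed; 6 voted in favor. Satisfied. (Moot — without a quorum no business can be validly transacted.)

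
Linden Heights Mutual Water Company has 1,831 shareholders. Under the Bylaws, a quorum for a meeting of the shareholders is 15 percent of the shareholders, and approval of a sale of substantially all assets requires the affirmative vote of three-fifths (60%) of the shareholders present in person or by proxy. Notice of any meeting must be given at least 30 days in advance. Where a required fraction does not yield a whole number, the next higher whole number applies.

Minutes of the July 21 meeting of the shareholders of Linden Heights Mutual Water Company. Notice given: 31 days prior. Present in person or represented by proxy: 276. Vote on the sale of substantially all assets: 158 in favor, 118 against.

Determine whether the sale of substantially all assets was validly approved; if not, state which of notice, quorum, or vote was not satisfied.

Invalid — vote requirement not satisfied.

Notice: 31 days given; 30 required. Satisfied.
Quorum: 15% of 1,831 = 274.65, rounded up to 275; 276 present. Satisfied.
Vote: requires three-fifths of those present (276); 3/5 of 276 = 165.60, rounded up to 166, so 166 needed; 158 in favor. Not satisfied.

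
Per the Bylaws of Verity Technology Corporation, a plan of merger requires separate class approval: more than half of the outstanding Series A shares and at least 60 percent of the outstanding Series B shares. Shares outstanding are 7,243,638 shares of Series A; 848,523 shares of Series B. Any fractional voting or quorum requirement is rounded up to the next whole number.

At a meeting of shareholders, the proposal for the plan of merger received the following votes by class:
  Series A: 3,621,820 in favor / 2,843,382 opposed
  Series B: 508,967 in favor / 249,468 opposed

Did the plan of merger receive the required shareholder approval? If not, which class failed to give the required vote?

Not approved — the Series B shares did not give the required vote.

Series A: a majority of 7243638 is 3621820; 3,621,820 required, 3,621,820 in favor — approved.
Series B: 3/5 of 848523 = 509113.80, rounded up to 509114; 509,114 required, 508,967 in favor — not approved.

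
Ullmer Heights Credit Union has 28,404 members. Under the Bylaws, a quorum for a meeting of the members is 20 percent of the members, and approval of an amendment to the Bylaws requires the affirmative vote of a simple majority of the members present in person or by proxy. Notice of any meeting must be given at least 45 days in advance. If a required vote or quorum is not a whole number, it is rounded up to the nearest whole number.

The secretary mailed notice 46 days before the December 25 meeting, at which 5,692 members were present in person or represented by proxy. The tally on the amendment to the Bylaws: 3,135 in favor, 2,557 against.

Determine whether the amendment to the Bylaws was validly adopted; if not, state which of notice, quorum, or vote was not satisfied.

Notice: 46 days given; 45 required. Satisfied.
Quorum: 20% of 28,404 = 5,680.80, rounded up to 5,681; 5,692 present. Satisfied.
Vote: requires a majority of those present (5,692); a majority of 5692 is 2847, so 2,847 needed; 3,135 in favor. Satisfied.

Valid — all requirements satisfied.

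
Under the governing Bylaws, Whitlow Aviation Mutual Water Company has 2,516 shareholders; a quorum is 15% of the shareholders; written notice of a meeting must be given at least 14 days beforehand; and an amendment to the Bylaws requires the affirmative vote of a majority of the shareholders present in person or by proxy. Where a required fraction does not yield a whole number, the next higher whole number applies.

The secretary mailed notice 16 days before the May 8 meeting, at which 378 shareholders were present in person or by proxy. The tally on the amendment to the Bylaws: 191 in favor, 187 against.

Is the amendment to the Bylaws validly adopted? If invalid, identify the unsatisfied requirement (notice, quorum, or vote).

Notice: 16 days given; 14 required. Satisfied.
Quorum: 15% of 2,516 = 377.40, rounded up to 378; 378 present. Satisfied.
Vote: requires a majority of those present (378); a majority of 378 is 190, so 190 needed; 191 in favor. Satisfied.

Valid — all requirements satisfied.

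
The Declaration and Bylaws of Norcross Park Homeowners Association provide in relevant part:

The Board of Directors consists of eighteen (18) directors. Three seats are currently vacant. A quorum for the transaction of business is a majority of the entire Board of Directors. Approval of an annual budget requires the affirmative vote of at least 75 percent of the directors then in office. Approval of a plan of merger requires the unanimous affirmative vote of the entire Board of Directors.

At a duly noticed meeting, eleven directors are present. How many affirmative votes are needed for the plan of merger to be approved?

18

The plan of merger requires the unanimous vote of the entire Board of Directors (18).
Unanimous means all 18.
(Only 11 can vote, so the plan of merger cannot pass at this meeting, but the required vote is still 18.)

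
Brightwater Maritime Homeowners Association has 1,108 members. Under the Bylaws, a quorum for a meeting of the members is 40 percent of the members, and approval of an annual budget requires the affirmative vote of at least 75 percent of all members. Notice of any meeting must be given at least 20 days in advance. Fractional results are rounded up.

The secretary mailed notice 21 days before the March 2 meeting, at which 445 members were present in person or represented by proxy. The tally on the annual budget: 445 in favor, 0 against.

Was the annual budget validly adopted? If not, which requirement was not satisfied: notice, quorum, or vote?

Invalid — vote requirement not satisfied.

Notice: 21 days given; 20 required. Satisfied.
Quorum: 40% of 1,108 = 443.20, rounded up to 444; 445 present. Satisfied.
Vote: requires three-fourths of all members (1,108); 3/4 of 1108 = 831, so 831 needed; 445 in favor. Not satisfied.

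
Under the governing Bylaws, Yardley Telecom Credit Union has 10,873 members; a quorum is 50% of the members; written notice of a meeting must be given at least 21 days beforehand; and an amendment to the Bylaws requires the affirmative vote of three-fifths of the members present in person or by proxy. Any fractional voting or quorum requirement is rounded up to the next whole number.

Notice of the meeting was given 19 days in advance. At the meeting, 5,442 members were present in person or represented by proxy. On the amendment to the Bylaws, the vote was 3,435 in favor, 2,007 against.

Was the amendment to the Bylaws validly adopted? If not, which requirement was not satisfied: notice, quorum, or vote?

Invalid — notice requirement not satisfied.

Notice: 19 days given; 21 required. Not satisfied.
Quorum: 50% of 10,873 = 5,436.50, rounded up to 5,437; 5,442 present. Satisfied.
Vote: requires three-fifths of those present (5,442); 3/5 of 5442 = 3265.20, rounded up to 3266, so 3,266 needed; 3,435 in favor. Satisfied.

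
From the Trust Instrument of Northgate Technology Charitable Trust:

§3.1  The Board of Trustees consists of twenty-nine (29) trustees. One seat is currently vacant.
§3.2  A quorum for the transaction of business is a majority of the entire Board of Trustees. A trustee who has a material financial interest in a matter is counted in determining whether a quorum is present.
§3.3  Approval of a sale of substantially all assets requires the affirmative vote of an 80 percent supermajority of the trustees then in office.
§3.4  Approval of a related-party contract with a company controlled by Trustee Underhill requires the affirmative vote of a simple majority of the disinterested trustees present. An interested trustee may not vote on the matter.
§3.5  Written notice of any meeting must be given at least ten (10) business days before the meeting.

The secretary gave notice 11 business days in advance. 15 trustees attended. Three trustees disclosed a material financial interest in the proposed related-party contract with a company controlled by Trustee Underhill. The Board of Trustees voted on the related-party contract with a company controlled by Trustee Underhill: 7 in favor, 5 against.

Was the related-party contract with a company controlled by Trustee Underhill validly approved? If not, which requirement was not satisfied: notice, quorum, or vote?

Notice: 11 business days given; 10 required (11 ≥ 10). Satisfied.
Quorum: 15 present (interested trustees count toward quorum); quorum is 15. Satisfied.
Vote: the related-party contract with a company controlled by Trustee Underhill requires a majority of the disinterested trustees present (15 − 3 = 12). A majority of 12 is 7, so 7 affirmative votes are needed; 7 voted in favor. Satisfied.

Valid — all requirements satisfied.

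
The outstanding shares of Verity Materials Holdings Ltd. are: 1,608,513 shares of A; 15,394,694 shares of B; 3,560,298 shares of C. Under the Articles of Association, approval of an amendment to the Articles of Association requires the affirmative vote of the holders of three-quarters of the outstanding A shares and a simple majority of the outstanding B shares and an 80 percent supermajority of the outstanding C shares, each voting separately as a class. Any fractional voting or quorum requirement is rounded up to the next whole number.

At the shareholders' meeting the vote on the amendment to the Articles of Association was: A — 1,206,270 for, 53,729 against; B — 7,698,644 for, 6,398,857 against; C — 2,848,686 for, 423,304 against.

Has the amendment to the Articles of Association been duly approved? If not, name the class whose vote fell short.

A: 3/4 of 1608513 = 1206384.75, rounded up to 1206385; 1,206,385 required, 1,206,270 in favor — not approved.
B: a majority of 15394694 is 7697348; 7,697,348 required, 7,698,644 in favor — approved.
C: 4/5 of 3560298 = 2848238.40, rounded up to 2848239; 2,848,239 required, 2,848,686 in favor — approved.

Not approved — the A shares did not give the required vote.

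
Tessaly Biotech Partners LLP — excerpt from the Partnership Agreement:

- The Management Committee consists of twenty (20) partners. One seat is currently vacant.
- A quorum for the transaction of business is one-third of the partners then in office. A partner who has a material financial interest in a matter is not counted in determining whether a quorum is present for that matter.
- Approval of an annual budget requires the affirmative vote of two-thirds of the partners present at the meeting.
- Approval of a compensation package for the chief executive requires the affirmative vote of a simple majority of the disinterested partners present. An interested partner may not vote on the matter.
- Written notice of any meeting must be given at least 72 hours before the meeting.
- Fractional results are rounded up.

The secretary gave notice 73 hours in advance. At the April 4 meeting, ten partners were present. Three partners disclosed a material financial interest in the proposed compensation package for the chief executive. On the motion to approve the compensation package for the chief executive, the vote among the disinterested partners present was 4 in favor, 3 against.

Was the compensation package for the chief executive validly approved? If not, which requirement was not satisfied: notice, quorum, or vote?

Notice: 73 hours given; 72 required (73 ≥ 72). Satisfied.
Quorum: 10 present, but the 3 interested partners do not count, leaving 7. Quorum is 7. Satisfied.
Vote: the compensation package for the chief executive requires a majority of the disinterested partners present (10 − 3 = 7). A majority of 7 is 4, so 4 affirmative votes are needed; 4 voted in favor. Satisfied.

Valid — all requirements satisfied.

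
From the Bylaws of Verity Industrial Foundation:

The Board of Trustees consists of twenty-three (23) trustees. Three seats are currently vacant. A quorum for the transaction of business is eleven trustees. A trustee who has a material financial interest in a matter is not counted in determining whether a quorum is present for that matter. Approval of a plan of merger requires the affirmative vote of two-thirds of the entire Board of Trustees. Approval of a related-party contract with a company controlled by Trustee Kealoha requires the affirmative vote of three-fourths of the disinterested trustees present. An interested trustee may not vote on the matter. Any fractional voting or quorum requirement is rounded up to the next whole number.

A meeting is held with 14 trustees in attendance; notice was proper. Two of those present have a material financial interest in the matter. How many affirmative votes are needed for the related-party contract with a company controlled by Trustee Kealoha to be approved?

The related-party contract with a company controlled by Trustee Kealoha requires three-fourths of the disinterested trustees present (14 − 2 = 12).
3/4 of 12 = 9.

9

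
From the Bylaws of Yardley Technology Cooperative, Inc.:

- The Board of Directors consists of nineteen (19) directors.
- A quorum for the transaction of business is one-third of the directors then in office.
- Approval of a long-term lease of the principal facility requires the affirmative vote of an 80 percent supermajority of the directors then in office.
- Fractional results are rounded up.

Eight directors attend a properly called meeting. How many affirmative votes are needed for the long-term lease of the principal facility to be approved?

16

The long-term lease of the principal facility requires four-fifths of the directors then in office (19).
4/5 of 19 = 15.20, rounded up to 16.
(Only 8 can vote, so the long-term lease of the principal facility cannot pass at this meeting, but the required vote is still 16.)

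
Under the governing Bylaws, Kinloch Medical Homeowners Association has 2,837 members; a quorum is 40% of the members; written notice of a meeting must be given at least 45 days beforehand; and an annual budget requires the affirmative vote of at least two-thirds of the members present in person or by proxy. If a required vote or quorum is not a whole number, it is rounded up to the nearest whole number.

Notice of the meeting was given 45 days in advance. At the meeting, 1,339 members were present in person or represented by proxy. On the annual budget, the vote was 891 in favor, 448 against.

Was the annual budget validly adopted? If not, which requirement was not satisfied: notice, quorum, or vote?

Notice: 45 days given; 45 required. Satisfied.
Quorum: 40% of 2,837 = 1,134.80, rounded up to 1,135; 1,339 present. Satisfied.
Vote: requires two-thirds of those present (1,339); 2/3 of 1339 = 892.67, rounded up to 893, so 893 needed; 891 in favor. Not satisfied.

Invalid — vote requirement not satisfied.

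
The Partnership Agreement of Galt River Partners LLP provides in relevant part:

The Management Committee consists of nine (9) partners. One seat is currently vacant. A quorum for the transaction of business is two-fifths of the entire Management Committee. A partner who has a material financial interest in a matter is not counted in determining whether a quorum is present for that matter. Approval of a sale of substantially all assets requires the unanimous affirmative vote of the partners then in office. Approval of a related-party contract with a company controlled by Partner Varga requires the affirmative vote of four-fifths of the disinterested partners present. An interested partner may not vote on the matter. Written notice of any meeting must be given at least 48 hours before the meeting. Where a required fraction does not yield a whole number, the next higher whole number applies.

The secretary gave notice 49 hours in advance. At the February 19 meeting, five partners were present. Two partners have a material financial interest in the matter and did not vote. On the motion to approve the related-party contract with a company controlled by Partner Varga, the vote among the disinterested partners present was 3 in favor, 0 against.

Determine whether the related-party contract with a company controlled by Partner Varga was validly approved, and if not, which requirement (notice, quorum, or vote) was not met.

Invalid — quorum requirement not satisfied.

Notice: 49 hours given; 48 required (49 ≥ 48). Satisfied.
Quorum: 5 present, but the 2 interested partners do not count, leaving 3. Quorum is 4. Not satisfied.
Vote: the related-party contract with a company controlled by Partner Varga requires four-fifths of the disinterested partners present (5 − 2 = 3). 4/5 of 3 = 2.40, rounded up to 3, so 3 affirmative votes are needed; 3 voted in favor. Satisfied. (Moot — without a quorum no business can be validly transacted.)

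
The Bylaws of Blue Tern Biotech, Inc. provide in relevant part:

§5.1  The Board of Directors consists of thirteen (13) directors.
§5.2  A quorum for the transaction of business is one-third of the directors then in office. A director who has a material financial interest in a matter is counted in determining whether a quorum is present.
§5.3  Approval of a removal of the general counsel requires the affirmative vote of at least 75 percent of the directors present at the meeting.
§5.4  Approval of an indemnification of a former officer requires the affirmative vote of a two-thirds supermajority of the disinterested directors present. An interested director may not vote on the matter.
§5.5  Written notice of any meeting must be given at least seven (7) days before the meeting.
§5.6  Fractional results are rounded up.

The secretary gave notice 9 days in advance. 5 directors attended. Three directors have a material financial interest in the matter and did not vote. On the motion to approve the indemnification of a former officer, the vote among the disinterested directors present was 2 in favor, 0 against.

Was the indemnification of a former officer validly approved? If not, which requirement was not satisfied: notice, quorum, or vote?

Valid — all requirements satisfied.

Notice: 9 days given; 7 required (9 ≥ 7). Satisfied.
Quorum: 5 present (interested directors count toward quorum); quorum is 5. Satisfied.
Vote: the indemnification of a former officer requires two-thirds of the disinterested directors present (5 − 3 = 2). 2/3 of 2 = 1.33, rounded up to 2, so 2 affirmative votes are needed; 2 voted in favor. Satisfied.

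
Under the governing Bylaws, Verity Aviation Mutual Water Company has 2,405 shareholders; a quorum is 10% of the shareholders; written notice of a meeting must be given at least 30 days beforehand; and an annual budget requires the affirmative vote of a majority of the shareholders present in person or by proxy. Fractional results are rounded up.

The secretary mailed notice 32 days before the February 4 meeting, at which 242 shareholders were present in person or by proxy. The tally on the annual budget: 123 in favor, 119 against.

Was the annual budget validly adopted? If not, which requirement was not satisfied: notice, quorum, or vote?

Notice: 32 days given; 30 required. Satisfied.
Quorum: 10% of 2,405 = 240.50, rounded up to 241; 242 present. Satisfied.
Vote: requires a majority of those present (242); a majority of 242 is 122, so 122 needed; 123 in favor. Satisfied.

Valid — all requirements satisfied.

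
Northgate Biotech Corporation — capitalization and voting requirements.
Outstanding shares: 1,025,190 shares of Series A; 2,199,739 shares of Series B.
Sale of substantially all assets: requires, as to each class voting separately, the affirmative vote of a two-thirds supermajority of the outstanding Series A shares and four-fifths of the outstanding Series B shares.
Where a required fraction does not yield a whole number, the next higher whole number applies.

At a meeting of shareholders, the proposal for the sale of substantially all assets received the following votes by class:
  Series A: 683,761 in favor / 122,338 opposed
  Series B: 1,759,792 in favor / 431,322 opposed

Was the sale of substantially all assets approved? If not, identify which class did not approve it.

Series A: 2/3 of 1025190 = 683460; 683,460 required, 683,761 in favor — approved.
Series B: 4/5 of 2199739 = 1759791.20, rounded up to 1759792; 1,759,792 required, 1,759,792 in favor — approved.

Approved — every class gave the required vote.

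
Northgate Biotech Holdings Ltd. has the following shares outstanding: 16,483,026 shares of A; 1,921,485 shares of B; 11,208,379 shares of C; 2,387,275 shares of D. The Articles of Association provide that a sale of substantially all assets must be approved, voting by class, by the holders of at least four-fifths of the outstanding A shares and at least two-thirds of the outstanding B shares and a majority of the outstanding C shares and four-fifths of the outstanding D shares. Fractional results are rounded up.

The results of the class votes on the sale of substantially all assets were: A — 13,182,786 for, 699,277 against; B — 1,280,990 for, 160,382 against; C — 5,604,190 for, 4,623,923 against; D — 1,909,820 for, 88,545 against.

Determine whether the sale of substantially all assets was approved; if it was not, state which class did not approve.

A: 4/5 of 16483026 = 13186420.80, rounded up to 13186421; 13,186,421 required, 13,182,786 in favor — not approved.
B: 2/3 of 1921485 = 1280990; 1,280,990 required, 1,280,990 in favor — approved.
C: a majority of 11208379 is 5604190; 5,604,190 required, 5,604,190 in favor — approved.
D: 4/5 of 2387275 = 1909820; 1,909,820 required, 1,909,820 in favor — approved.

Not approved — the A shares did not give the required vote.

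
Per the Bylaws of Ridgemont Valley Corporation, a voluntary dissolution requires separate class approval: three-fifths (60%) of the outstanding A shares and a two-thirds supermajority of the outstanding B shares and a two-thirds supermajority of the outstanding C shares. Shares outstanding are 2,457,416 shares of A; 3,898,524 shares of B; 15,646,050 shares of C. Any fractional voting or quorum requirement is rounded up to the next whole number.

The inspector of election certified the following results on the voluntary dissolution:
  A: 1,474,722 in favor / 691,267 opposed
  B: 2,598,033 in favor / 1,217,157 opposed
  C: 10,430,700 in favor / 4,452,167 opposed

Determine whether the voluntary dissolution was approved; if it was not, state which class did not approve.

A: 3/5 of 2457416 = 1474449.60, rounded up to 1474450; 1,474,450 required, 1,474,722 in favor — approved.
B: 2/3 of 3898524 = 2599016; 2,599,016 required, 2,598,033 in favor — not approved.
C: 2/3 of 15646050 = 10430700; 10,430,700 required, 10,430,700 in favor — approved.

Not approved — the B shares did not give the required vote.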